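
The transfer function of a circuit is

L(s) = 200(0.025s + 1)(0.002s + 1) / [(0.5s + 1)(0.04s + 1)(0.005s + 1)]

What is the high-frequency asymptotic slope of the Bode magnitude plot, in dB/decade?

Each pole contributes −20 dB/decade at high frequency; each zero contributes +20 dB/decade.
Net: 2 zero(s) − 3 pole(s) → -20 dB/decade.

-20 dB/decade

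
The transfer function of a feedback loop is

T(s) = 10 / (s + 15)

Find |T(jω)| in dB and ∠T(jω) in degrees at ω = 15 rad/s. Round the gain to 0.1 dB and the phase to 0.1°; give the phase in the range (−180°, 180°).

-6.5 dB, -45.0°

Substitute s = j15:
Numerator: 10 = 10 + j0
Denominator: (j15) + 15 = 15 + j15
|N| = √(10² + 0²) ≈ 10, ∠N ≈ 0.00°
|D| = √(15² + 15²) ≈ 21.213, ∠D ≈ 45.00°
|T| = 10 / 21.213 ≈ 0.47141
Gain = 20 log₁₀(0.47141) ≈ -6.53 dB
∠T = 0.00° − 45.00° = -45.00°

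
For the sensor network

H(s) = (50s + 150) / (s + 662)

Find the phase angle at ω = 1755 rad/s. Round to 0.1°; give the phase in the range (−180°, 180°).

Substitute s = j1755:
Numerator: 50(j1755) + 150 = 150 + j87750
Denominator: (j1755) + 662 = 662 + j1755
|N| = √(150² + 87750²) ≈ 87750, ∠N ≈ 89.90°
|D| = √(662² + 1755²) ≈ 1875.7, ∠D ≈ 69.33°
∠H = 89.90° − 69.33° = 20.57°

20.6°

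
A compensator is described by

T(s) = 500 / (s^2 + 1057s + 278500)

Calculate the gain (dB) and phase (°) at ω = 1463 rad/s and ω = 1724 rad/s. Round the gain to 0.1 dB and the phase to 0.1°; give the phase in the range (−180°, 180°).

Substitute s = j1463:
Numerator: 500 = 500 + j0
Denominator: (j1463)^2 + 1057(j1463) + 278500 = -1861869 + j1546391
|N| = √(500² + 0²) ≈ 500, ∠N ≈ 0.00°
|D| = √(1861869² + 1546391²) ≈ 2.4203e+06, ∠D ≈ 140.29°
|T| = 500 / 2.4203e+06 ≈ 0.00020659
Gain = 20 log₁₀(0.00020659) ≈ -73.70 dB
∠T = 0.00° − 140.29° = -140.29°

Substitute s = j1724:
Numerator: 500 = 500 + j0
Denominator: (j1724)^2 + 1057(j1724) + 278500 = -2693676 + j1822268
|N| = √(500² + 0²) ≈ 500, ∠N ≈ 0.00°
|D| = √(2693676² + 1822268²) ≈ 3.2522e+06, ∠D ≈ 145.92°
|T| = 500 / 3.2522e+06 ≈ 0.00015374
Gain = 20 log₁₀(0.00015374) ≈ -76.26 dB
∠T = 0.00° − 145.92° = -145.92°

ω = 1463: -73.7 dB, -140.3°; ω = 1724: -76.3 dB, -145.9°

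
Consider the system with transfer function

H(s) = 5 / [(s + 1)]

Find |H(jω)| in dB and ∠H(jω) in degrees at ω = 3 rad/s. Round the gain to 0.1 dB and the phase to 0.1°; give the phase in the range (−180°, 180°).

4.0 dB, -71.6°

At ω = 3 rad/s:
pole (1 + j3·1) = 1 + j3 → |·| ≈ 3.1623, ∠ ≈ 71.57°
|H| = 5 · 1 / (3.1623) ≈ 1.5811
Gain = 20 log₁₀(1.5811) ≈ 3.98 dB
∠H = (0°) − (71.57°) = -71.57°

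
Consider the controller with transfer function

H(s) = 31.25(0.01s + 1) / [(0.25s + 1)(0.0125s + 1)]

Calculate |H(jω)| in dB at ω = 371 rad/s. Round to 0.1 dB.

-11.3 dB

At ω = 371 rad/s:
zero (1 + j371·0.01) = 1 + j3.71 → |·| ≈ 3.8424, ∠ ≈ 74.91°
pole (1 + j371·0.25) = 1 + j92.75 → |·| ≈ 92.755, ∠ ≈ 89.38°
pole (1 + j371·0.0125) = 1 + j4.6375 → |·| ≈ 4.7441, ∠ ≈ 77.83°
|H| = 31.25 · 3.8424 / (92.755 · 4.7441) ≈ 0.27287
Gain = 20 log₁₀(0.27287) ≈ -11.28 dB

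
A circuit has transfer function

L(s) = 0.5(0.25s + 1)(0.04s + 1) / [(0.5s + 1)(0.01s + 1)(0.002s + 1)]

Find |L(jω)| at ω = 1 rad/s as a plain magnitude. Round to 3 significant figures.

At ω = 1 rad/s:
zero (1 + j1·0.25) = 1 + j0.25 → |·| ≈ 1.0308, ∠ ≈ 14.04°
zero (1 + j1·0.04) = 1 + j0.04 → |·| ≈ 1.0008, ∠ ≈ 2.29°
pole (1 + j1·0.5) = 1 + j0.5 → |·| ≈ 1.118, ∠ ≈ 26.57°
pole (1 + j1·0.01) = 1 + j0.01 → |·| ≈ 1, ∠ ≈ 0.57°
pole (1 + j1·0.002) = 1 + j0.002 → |·| ≈ 1, ∠ ≈ 0.11°
|L| = 0.5 · 1.0308 · 1.0008 / (1.118 · 1 · 1) ≈ 0.46137

0.461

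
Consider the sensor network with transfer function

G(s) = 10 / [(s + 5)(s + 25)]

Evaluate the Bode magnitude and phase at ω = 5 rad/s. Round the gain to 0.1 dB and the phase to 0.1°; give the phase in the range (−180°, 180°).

At s = jω = j5:
pole (s+5): 5 + j5 → |·| = √(5²+5²) = √50 ≈ 7.0711, ∠ = arctan(5/5) ≈ 45.00°
pole (s+25): 25 + j5 → |·| = √(25²+5²) = √650 ≈ 25.495, ∠ = arctan(5/25) ≈ 11.31°
|G| = 10 / 180.28 ≈ 0.055469
Gain = 20 log₁₀(0.055469) ≈ -25.12 dB
∠G = 0.00° − 56.31° = -56.31°

-25.1 dB, -56.3°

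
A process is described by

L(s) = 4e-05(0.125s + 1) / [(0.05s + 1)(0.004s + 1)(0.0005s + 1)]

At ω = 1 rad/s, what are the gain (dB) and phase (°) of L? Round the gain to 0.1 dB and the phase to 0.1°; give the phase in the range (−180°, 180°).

-87.9 dB, 4.0°

At ω = 1 rad/s:
zero (1 + j1·0.125) = 1 + j0.125 → |·| ≈ 1.0078, ∠ ≈ 7.13°
pole (1 + j1·0.05) = 1 + j0.05 → |·| ≈ 1.0012, ∠ ≈ 2.86°
pole (1 + j1·0.004) = 1 + j0.004 → |·| ≈ 1, ∠ ≈ 0.23°
pole (1 + j1·0.0005) = 1 + j0.0005 → |·| ≈ 1, ∠ ≈ 0.03°
|L| = 4e-05 · 1.0078 / (1.0012 · 1 · 1) ≈ 4.0264e-05
Gain = 20 log₁₀(4.0264e-05) ≈ -87.90 dB
∠L = (7.13°) − (2.86° + 0.23° + 0.03°) = 4.01°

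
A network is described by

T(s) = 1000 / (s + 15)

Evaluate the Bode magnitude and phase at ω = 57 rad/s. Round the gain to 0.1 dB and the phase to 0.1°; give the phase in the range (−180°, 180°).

Substitute s = j57:
Numerator: 1000 = 1000 + j0
Denominator: (j57) + 15 = 15 + j57
|N| = √(1000² + 0²) ≈ 1000, ∠N ≈ 0.00°
|D| = √(15² + 57²) ≈ 58.941, ∠D ≈ 75.26°
|T| = 1000 / 58.941 ≈ 16.966
Gain = 20 log₁₀(16.966) ≈ 24.59 dB
∠T = 0.00° − 75.26° = -75.26°

24.6 dB, -75.3°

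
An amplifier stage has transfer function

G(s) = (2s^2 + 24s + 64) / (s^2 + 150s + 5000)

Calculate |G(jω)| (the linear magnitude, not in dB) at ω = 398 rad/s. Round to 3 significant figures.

1.93

Substitute s = j398:
Numerator: 2(j398)^2 + 24(j398) + 64 = -316744 + j9552
Denominator: (j398)^2 + 150(j398) + 5000 = -153404 + j59700
|N| = √(316744² + 9552²) ≈ 3.1689e+05, ∠N ≈ 178.27°
|D| = √(153404² + 59700²) ≈ 1.6461e+05, ∠D ≈ 158.74°
|G| = 3.1689e+05 / 1.6461e+05 ≈ 1.9251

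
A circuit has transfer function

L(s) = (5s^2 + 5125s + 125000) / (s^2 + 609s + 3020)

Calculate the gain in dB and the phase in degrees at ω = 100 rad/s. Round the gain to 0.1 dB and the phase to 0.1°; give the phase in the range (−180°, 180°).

18.5 dB, -14.9°

Substitute s = j100:
Numerator: 5(j100)^2 + 5125(j100) + 125000 = 75000 + j512500
Denominator: (j100)^2 + 609(j100) + 3020 = -6980 + j60900
|N| = √(75000² + 512500²) ≈ 5.1796e+05, ∠N ≈ 81.67°
|D| = √(6980² + 60900²) ≈ 61299, ∠D ≈ 96.54°
|L| = 5.1796e+05 / 61299 ≈ 8.4497
Gain = 20 log₁₀(8.4497) ≈ 18.54 dB
∠L = 81.67° − 96.54° = -14.87°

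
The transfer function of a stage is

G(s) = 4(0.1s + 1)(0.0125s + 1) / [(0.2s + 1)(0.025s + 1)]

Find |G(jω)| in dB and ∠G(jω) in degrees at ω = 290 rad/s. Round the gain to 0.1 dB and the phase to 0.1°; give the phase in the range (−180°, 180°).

0.2 dB, -8.6°

At ω = 290 rad/s:
zero (1 + j290·0.1) = 1 + j29 → |·| ≈ 29.017, ∠ ≈ 88.03°
zero (1 + j290·0.0125) = 1 + j3.625 → |·| ≈ 3.7604, ∠ ≈ 74.58°
pole (1 + j290·0.2) = 1 + j58 → |·| ≈ 58.009, ∠ ≈ 89.01°
pole (1 + j290·0.025) = 1 + j7.25 → |·| ≈ 7.3186, ∠ ≈ 82.15°
|G| = 4 · 29.017 · 3.7604 / (58.009 · 7.3186) ≈ 1.0281
Gain = 20 log₁₀(1.0281) ≈ 0.24 dB
∠G = (88.03° + 74.58°) − (89.01° + 82.15°) = -8.55°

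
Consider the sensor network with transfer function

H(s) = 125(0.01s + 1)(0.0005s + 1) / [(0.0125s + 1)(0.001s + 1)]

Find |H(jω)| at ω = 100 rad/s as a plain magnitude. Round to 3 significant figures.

At ω = 100 rad/s:
zero (1 + j100·0.01) = 1 + j1 → |·| ≈ 1.4142, ∠ ≈ 45.00°
zero (1 + j100·0.0005) = 1 + j0.05 → |·| ≈ 1.0012, ∠ ≈ 2.86°
pole (1 + j100·0.0125) = 1 + j1.25 → |·| ≈ 1.6008, ∠ ≈ 51.34°
pole (1 + j100·0.001) = 1 + j0.1 → |·| ≈ 1.005, ∠ ≈ 5.71°
|H| = 125 · 1.4142 · 1.0012 / (1.6008 · 1.005) ≈ 110.01

110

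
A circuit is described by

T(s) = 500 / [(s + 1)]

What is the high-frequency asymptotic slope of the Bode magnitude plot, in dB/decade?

-20 dB/decade

Each pole contributes −20 dB/decade at high frequency; each zero contributes +20 dB/decade.
Net: 0 zero(s) − 1 pole(s) → -20 dB/decade.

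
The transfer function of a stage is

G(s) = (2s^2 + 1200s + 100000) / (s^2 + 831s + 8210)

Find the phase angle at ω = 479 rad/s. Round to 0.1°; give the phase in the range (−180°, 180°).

2.9°

Substitute s = j479:
Numerator: 2(j479)^2 + 1200(j479) + 100000 = -358882 + j574800
Denominator: (j479)^2 + 831(j479) + 8210 = -221231 + j398049
|N| = √(358882² + 574800²) ≈ 6.7764e+05, ∠N ≈ 121.98°
|D| = √(221231² + 398049²) ≈ 4.554e+05, ∠D ≈ 119.06°
∠G = 121.98° − 119.06° = 2.92°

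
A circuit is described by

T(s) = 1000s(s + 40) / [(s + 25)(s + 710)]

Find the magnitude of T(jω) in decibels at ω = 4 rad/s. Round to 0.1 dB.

At s = jω = j4:
zero (s+40): 40 + j4 → |·| = √(40²+4²) = √1616 ≈ 40.2, ∠ = arctan(4/40) ≈ 5.71°
zero at origin: s = j4 → |·| = 4, ∠ = 90.00°
pole (s+25): 25 + j4 → |·| = √(25²+4²) = √641 ≈ 25.318, ∠ = arctan(4/25) ≈ 9.09°
pole (s+710): 710 + j4 → |·| = √(710²+4²) = √504116 ≈ 710.01, ∠ = arctan(4/710) ≈ 0.32°
|T| = 1000 · 160.8 / 17976 ≈ 8.9453
Gain = 20 log₁₀(8.9453) ≈ 19.03 dB

19.0 dB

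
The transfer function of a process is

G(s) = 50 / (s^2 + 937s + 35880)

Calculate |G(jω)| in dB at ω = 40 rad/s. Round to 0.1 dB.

-60.1 dB

Substitute s = j40:
Numerator: 50 = 50 + j0
Denominator: (j40)^2 + 937(j40) + 35880 = 34280 + j37480
|N| = √(50² + 0²) ≈ 50, ∠N ≈ 0.00°
|D| = √(34280² + 37480²) ≈ 50792, ∠D ≈ 47.55°
|G| = 50 / 50792 ≈ 0.00098441
Gain = 20 log₁₀(0.00098441) ≈ -60.14 dB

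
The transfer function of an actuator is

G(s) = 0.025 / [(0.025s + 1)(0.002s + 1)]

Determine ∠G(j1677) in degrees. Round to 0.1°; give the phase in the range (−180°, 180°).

At ω = 1677 rad/s:
pole (1 + j1677·0.025) = 1 + j41.925 → |·| ≈ 41.937, ∠ ≈ 88.63°
pole (1 + j1677·0.002) = 1 + j3.354 → |·| ≈ 3.4999, ∠ ≈ 73.40°
∠G = (0°) − (88.63° + 73.40°) = -162.03°

-162.0°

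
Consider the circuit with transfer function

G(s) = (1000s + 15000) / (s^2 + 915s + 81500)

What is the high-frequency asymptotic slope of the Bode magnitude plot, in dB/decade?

-20 dB/decade

Each pole contributes −20 dB/decade at high frequency; each zero contributes +20 dB/decade.
Net: 1 zero(s) − 2 pole(s) → -20 dB/decade.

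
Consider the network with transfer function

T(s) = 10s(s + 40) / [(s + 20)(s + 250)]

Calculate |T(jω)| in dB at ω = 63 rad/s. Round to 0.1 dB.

8.8 dB

At s = jω = j63:
zero (s+40): 40 + j63 → |·| = √(40²+63²) = √5569 ≈ 74.626, ∠ = arctan(63/40) ≈ 57.59°
zero at origin: s = j63 → |·| = 63, ∠ = 90.00°
pole (s+20): 20 + j63 → |·| = √(20²+63²) = √4369 ≈ 66.098, ∠ = arctan(63/20) ≈ 72.39°
pole (s+250): 250 + j63 → |·| = √(250²+63²) = √66469 ≈ 257.82, ∠ = arctan(63/250) ≈ 14.14°
|T| = 10 · 4701.4 / 17041 ≈ 2.7589
Gain = 20 log₁₀(2.7589) ≈ 8.81 dB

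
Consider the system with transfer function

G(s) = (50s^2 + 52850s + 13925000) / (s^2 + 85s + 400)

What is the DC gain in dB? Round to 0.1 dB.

G(0) = 13925000 / 400 ≈ 34812
20 log₁₀(34812) ≈ 90.83 dB

90.8 dB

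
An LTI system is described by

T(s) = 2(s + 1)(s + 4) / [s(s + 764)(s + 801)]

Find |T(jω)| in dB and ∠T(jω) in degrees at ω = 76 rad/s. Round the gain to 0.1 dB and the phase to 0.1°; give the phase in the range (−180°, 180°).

-72.2 dB, 75.1°

At s = jω = j76:
zero (s+1): 1 + j76 → |·| = √(1²+76²) = √5777 ≈ 76.007, ∠ = arctan(76/1) ≈ 89.25°
zero (s+4): 4 + j76 → |·| = √(4²+76²) = √5792 ≈ 76.105, ∠ = arctan(76/4) ≈ 86.99°
pole (s+764): 764 + j76 → |·| = √(764²+76²) = √589472 ≈ 767.77, ∠ = arctan(76/764) ≈ 5.68°
pole (s+801): 801 + j76 → |·| = √(801²+76²) = √647377 ≈ 804.6, ∠ = arctan(76/801) ≈ 5.42°
pole at origin: |s| = 76, ∠ = 90.00° (in denominator)
|T| = 2 · 5784.5 / 4.6949e+07 ≈ 0.00024642
Gain = 20 log₁₀(0.00024642) ≈ -72.17 dB
∠T = 176.24° − 101.10° = 75.14°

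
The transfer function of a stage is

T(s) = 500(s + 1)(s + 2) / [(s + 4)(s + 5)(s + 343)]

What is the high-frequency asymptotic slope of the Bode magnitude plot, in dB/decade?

Each pole contributes −20 dB/decade at high frequency; each zero contributes +20 dB/decade.
Net: 2 zero(s) − 3 pole(s) → -20 dB/decade.

-20 dB/decade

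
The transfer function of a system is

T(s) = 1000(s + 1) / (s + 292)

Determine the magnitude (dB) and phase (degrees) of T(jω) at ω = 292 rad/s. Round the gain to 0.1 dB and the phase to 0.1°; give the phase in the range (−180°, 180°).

At s = jω = j292:
zero (s+1): 1 + j292 → |·| = √(1²+292²) = √85265 ≈ 292, ∠ = arctan(292/1) ≈ 89.80°
pole (s+292): 292 + j292 → |·| = √(292²+292²) = √170528 ≈ 412.95, ∠ = arctan(292/292) ≈ 45.00°
|T| = 1000 · 292 / 412.95 ≈ 707.11
Gain = 20 log₁₀(707.11) ≈ 56.99 dB
∠T = 89.80° − 45.00° = 44.80°

57.0 dB, 44.8°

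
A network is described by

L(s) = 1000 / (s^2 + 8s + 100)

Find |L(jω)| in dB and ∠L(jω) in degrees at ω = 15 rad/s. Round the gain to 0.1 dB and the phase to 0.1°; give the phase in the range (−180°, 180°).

At s = jω = j15:
quadratic: (j15)² + 8·j15 + 100 = -125 + j120 → |·| ≈ 173.28, ∠ ≈ 136.17°
|L| = 1000 / 173.28 ≈ 5.771
Gain = 20 log₁₀(5.771) ≈ 15.23 dB
∠L = 0.00° − 136.17° = -136.17°

15.2 dB, -136.2°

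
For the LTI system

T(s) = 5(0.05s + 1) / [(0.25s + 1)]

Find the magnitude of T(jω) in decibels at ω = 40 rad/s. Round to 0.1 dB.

0.9 dB

At ω = 40 rad/s:
zero (1 + j40·0.05) = 1 + j2 → |·| ≈ 2.2361, ∠ ≈ 63.43°
pole (1 + j40·0.25) = 1 + j10 → |·| ≈ 10.05, ∠ ≈ 84.29°
|T| = 5 · 2.2361 / (10.05) ≈ 1.1125
Gain = 20 log₁₀(1.1125) ≈ 0.93 dB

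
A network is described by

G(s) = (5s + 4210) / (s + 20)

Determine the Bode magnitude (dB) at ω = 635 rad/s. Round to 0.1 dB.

18.4 dB

Substitute s = j635:
Numerator: 5(j635) + 4210 = 4210 + j3175
Denominator: (j635) + 20 = 20 + j635
|N| = √(4210² + 3175²) ≈ 5273, ∠N ≈ 37.02°
|D| = √(20² + 635²) ≈ 635.31, ∠D ≈ 88.20°
|G| = 5273 / 635.31 ≈ 8.2999
Gain = 20 log₁₀(8.2999) ≈ 18.38 dB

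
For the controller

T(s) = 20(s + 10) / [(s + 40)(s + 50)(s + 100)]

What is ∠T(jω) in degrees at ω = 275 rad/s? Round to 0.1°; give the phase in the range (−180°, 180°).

-143.5°

At s = jω = j275:
zero (s+10): 10 + j275 → |·| = √(10²+275²) = √75725 ≈ 275.18, ∠ = arctan(275/10) ≈ 87.92°
pole (s+40): 40 + j275 → |·| = √(40²+275²) = √77225 ≈ 277.89, ∠ = arctan(275/40) ≈ 81.72°
pole (s+50): 50 + j275 → |·| = √(50²+275²) = √78125 ≈ 279.51, ∠ = arctan(275/50) ≈ 79.70°
pole (s+100): 100 + j275 → |·| = √(100²+275²) = √85625 ≈ 292.62, ∠ = arctan(275/100) ≈ 70.02°
∠T = 87.92° − 231.44° = -143.52°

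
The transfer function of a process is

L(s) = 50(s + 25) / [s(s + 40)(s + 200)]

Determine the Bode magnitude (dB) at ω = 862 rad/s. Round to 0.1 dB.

At s = jω = j862:
zero (s+25): 25 + j862 → |·| = √(25²+862²) = √743669 ≈ 862.36, ∠ = arctan(862/25) ≈ 88.34°
pole (s+40): 40 + j862 → |·| = √(40²+862²) = √744644 ≈ 862.93, ∠ = arctan(862/40) ≈ 87.34°
pole (s+200): 200 + j862 → |·| = √(200²+862²) = √783044 ≈ 884.9, ∠ = arctan(862/200) ≈ 76.94°
pole at origin: |s| = 862, ∠ = 90.00° (in denominator)
|L| = 50 · 862.36 / 6.5823e+08 ≈ 6.5506e-05
Gain = 20 log₁₀(6.5506e-05) ≈ -83.67 dB

-83.7 dB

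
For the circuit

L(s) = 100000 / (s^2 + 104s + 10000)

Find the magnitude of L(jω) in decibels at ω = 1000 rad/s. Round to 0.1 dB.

-20.0 dB

At s = jω = j1000:
quadratic: (j1000)² + 104·j1000 + 10000 = -990000 + j104000 → |·| ≈ 9.9545e+05, ∠ ≈ 174.00°
|L| = 100000 / 9.9545e+05 ≈ 0.10046
Gain = 20 log₁₀(0.10046) ≈ -19.96 dB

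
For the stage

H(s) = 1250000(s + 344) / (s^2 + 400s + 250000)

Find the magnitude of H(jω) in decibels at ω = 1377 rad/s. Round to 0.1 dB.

At s = jω = j1377:
zero (s+344): 344 + j1377 → |·| = √(344²+1377²) = √2014465 ≈ 1419.3, ∠ = arctan(1377/344) ≈ 75.97°
quadratic: (j1377)² + 400·j1377 + 250000 = -1646129 + j550800 → |·| ≈ 1.7358e+06, ∠ ≈ 161.50°
|H| = 1250000 · 1419.3 / 1.7358e+06 ≈ 1022.1
Gain = 20 log₁₀(1022.1) ≈ 60.19 dB

60.2 dB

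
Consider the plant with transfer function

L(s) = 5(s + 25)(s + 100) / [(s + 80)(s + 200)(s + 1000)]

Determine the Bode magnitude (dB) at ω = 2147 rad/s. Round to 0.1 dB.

-53.5 dB

At s = jω = j2147:
zero (s+25): 25 + j2147 → |·| = √(25²+2147²) = √4610234 ≈ 2147.1, ∠ = arctan(2147/25) ≈ 89.33°
zero (s+100): 100 + j2147 → |·| = √(100²+2147²) = √4619609 ≈ 2149.3, ∠ = arctan(2147/100) ≈ 87.33°
pole (s+80): 80 + j2147 → |·| = √(80²+2147²) = √4616009 ≈ 2148.5, ∠ = arctan(2147/80) ≈ 87.87°
pole (s+200): 200 + j2147 → |·| = √(200²+2147²) = √4649609 ≈ 2156.3, ∠ = arctan(2147/200) ≈ 84.68°
pole (s+1000): 1000 + j2147 → |·| = √(1000²+2147²) = √5609609 ≈ 2368.5, ∠ = arctan(2147/1000) ≈ 65.03°
|L| = 5 · 4.6148e+06 / 1.0973e+10 ≈ 0.0021028
Gain = 20 log₁₀(0.0021028) ≈ -53.54 dB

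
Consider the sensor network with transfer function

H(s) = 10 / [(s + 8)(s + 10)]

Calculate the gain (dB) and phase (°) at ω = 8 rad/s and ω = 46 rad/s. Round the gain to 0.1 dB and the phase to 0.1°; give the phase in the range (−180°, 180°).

ω = 8: -23.2 dB, -83.7°; ω = 46: -46.8 dB, -157.9°

At s = jω = j8:
pole (s+8): 8 + j8 → |·| = √(8²+8²) = √128 ≈ 11.314, ∠ = arctan(8/8) ≈ 45.00°
pole (s+10): 10 + j8 → |·| = √(10²+8²) = √164 ≈ 12.806, ∠ = arctan(8/10) ≈ 38.66°
|H| = 10 / 144.89 ≈ 0.069018
Gain = 20 log₁₀(0.069018) ≈ -23.22 dB
∠H = 0.00° − 83.66° = -83.66°

At s = jω = j46:
pole (s+8): 8 + j46 → |·| = √(8²+46²) = √2180 ≈ 46.69, ∠ = arctan(46/8) ≈ 80.13°
pole (s+10): 10 + j46 → |·| = √(10²+46²) = √2216 ≈ 47.074, ∠ = arctan(46/10) ≈ 77.74°
|H| = 10 / 2197.9 ≈ 0.0045498
Gain = 20 log₁₀(0.0045498) ≈ -46.84 dB
∠H = 0.00° − 157.87° = -157.87°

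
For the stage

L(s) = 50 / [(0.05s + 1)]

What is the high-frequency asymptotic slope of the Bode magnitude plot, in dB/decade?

-20 dB/decade

Each pole contributes −20 dB/decade at high frequency; each zero contributes +20 dB/decade.
Net: 0 zero(s) − 1 pole(s) → -20 dB/decade.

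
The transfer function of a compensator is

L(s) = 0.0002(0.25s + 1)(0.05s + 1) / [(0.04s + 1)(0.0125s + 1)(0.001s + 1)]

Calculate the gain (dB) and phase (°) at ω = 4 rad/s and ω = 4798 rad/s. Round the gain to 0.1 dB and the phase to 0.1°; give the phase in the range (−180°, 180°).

ω = 4: -70.9 dB, 44.1°; ω = 4798: -59.8 dB, -77.3°

At ω = 4 rad/s:
zero (1 + j4·0.25) = 1 + j1 → |·| ≈ 1.4142, ∠ ≈ 45.00°
zero (1 + j4·0.05) = 1 + j0.2 → |·| ≈ 1.0198, ∠ ≈ 11.31°
pole (1 + j4·0.04) = 1 + j0.16 → |·| ≈ 1.0127, ∠ ≈ 9.09°
pole (1 + j4·0.0125) = 1 + j0.05 → |·| ≈ 1.0012, ∠ ≈ 2.86°
pole (1 + j4·0.001) = 1 + j0.004 → |·| ≈ 1, ∠ ≈ 0.23°
|L| = 0.0002 · 1.4142 · 1.0198 / (1.0127 · 1.0012 · 1) ≈ 0.00028448
Gain = 20 log₁₀(0.00028448) ≈ -70.92 dB
∠L = (45.00° + 11.31°) − (9.09° + 2.86° + 0.23°) = 44.13°

At ω = 4798 rad/s:
zero (1 + j4798·0.25) = 1 + j1199.5 → |·| ≈ 1199.5, ∠ ≈ 89.95°
zero (1 + j4798·0.05) = 1 + j239.9 → |·| ≈ 239.9, ∠ ≈ 89.76°
pole (1 + j4798·0.04) = 1 + j191.92 → |·| ≈ 191.92, ∠ ≈ 89.70°
pole (1 + j4798·0.0125) = 1 + j59.975 → |·| ≈ 59.983, ∠ ≈ 89.04°
pole (1 + j4798·0.001) = 1 + j4.798 → |·| ≈ 4.9011, ∠ ≈ 78.23°
|L| = 0.0002 · 1199.5 · 239.9 / (191.92 · 59.983 · 4.9011) ≈ 0.00102
Gain = 20 log₁₀(0.00102) ≈ -59.83 dB
∠L = (89.95° + 89.76°) − (89.70° + 89.04° + 78.23°) = -77.26°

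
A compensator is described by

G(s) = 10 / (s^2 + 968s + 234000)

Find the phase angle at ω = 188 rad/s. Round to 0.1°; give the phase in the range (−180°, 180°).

-42.5°

Substitute s = j188:
Numerator: 10 = 10 + j0
Denominator: (j188)^2 + 968(j188) + 234000 = 198656 + j181984
|N| = √(10² + 0²) ≈ 10, ∠N ≈ 0.00°
|D| = √(198656² + 181984²) ≈ 2.6941e+05, ∠D ≈ 42.49°
∠G = 0.00° − 42.49° = -42.49°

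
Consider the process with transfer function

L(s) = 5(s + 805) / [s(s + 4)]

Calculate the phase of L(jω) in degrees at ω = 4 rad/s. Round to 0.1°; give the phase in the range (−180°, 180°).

At s = jω = j4:
zero (s+805): 805 + j4 → |·| = √(805²+4²) = √648041 ≈ 805.01, ∠ = arctan(4/805) ≈ 0.28°
pole (s+4): 4 + j4 → |·| = √(4²+4²) = √32 ≈ 5.6569, ∠ = arctan(4/4) ≈ 45.00°
pole at origin: |s| = 4, ∠ = 90.00° (in denominator)
∠L = 0.28° − 135.00° = -134.72°

-134.7°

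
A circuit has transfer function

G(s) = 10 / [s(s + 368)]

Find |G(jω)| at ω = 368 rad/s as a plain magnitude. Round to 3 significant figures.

5.22e-05

At s = jω = j368:
pole (s+368): 368 + j368 → |·| = √(368²+368²) = √270848 ≈ 520.43, ∠ = arctan(368/368) ≈ 45.00°
pole at origin: |s| = 368, ∠ = 90.00° (in denominator)
|G| = 10 / 1.9152e+05 ≈ 5.2214e-05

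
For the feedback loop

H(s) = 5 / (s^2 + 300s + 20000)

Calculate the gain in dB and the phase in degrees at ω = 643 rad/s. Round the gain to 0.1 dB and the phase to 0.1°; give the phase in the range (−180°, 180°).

Substitute s = j643:
Numerator: 5 = 5 + j0
Denominator: (j643)^2 + 300(j643) + 20000 = -393449 + j192900
|N| = √(5² + 0²) ≈ 5, ∠N ≈ 0.00°
|D| = √(393449² + 192900²) ≈ 4.3819e+05, ∠D ≈ 153.88°
|H| = 5 / 4.3819e+05 ≈ 1.1411e-05
Gain = 20 log₁₀(1.1411e-05) ≈ -98.85 dB
∠H = 0.00° − 153.88° = -153.88°

-98.9 dB, -153.9°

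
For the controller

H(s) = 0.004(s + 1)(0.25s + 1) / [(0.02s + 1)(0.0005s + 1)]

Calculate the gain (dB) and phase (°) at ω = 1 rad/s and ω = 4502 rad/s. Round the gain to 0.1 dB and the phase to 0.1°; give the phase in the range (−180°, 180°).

At ω = 1 rad/s:
zero (1 + j1·1) = 1 + j1 → |·| ≈ 1.4142, ∠ ≈ 45.00°
zero (1 + j1·0.25) = 1 + j0.25 → |·| ≈ 1.0308, ∠ ≈ 14.04°
pole (1 + j1·0.02) = 1 + j0.02 → |·| ≈ 1.0002, ∠ ≈ 1.15°
pole (1 + j1·0.0005) = 1 + j0.0005 → |·| ≈ 1, ∠ ≈ 0.03°
|H| = 0.004 · 1.4142 · 1.0308 / (1.0002 · 1) ≈ 0.0058299
Gain = 20 log₁₀(0.0058299) ≈ -44.69 dB
∠H = (45.00° + 14.04°) − (1.15° + 0.03°) = 57.86°

At ω = 4502 rad/s:
zero (1 + j4502·1) = 1 + j4502 → |·| ≈ 4502, ∠ ≈ 89.99°
zero (1 + j4502·0.25) = 1 + j1125.5 → |·| ≈ 1125.5, ∠ ≈ 89.95°
pole (1 + j4502·0.02) = 1 + j90.04 → |·| ≈ 90.046, ∠ ≈ 89.36°
pole (1 + j4502·0.0005) = 1 + j2.251 → |·| ≈ 2.4631, ∠ ≈ 66.05°
|H| = 0.004 · 4502 · 1125.5 / (90.046 · 2.4631) ≈ 91.383
Gain = 20 log₁₀(91.383) ≈ 39.22 dB
∠H = (89.99° + 89.95°) − (89.36° + 66.05°) = 24.53°

ω = 1: -44.7 dB, 57.9°; ω = 4502: 39.2 dB, 24.5°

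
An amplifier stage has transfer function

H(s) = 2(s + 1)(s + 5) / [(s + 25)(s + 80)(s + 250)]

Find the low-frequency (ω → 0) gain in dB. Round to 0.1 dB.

H(0) = 2·1·5 / (25·80·250) = 2e-05
20 log₁₀(2e-05) ≈ -93.98 dB

-94.0 dB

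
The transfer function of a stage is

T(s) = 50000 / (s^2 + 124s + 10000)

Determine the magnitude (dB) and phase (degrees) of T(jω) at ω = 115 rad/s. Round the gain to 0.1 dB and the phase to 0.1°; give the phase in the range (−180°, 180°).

At s = jω = j115:
quadratic: (j115)² + 124·j115 + 10000 = -3225 + j14260 → |·| ≈ 14620, ∠ ≈ 102.74°
|T| = 50000 / 14620 ≈ 3.42
Gain = 20 log₁₀(3.42) ≈ 10.68 dB
∠T = 0.00° − 102.74° = -102.74°

10.7 dB, -102.7°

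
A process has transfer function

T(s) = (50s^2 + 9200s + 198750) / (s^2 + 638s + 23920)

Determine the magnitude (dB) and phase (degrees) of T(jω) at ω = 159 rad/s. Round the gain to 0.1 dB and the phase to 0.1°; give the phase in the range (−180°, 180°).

Substitute s = j159:
Numerator: 50(j159)^2 + 9200(j159) + 198750 = -1065300 + j1462800
Denominator: (j159)^2 + 638(j159) + 23920 = -1361 + j101442
|N| = √(1065300² + 1462800²) ≈ 1.8096e+06, ∠N ≈ 126.06°
|D| = √(1361² + 101442²) ≈ 1.0145e+05, ∠D ≈ 90.77°
|T| = 1.8096e+06 / 1.0145e+05 ≈ 17.837
Gain = 20 log₁₀(17.837) ≈ 25.03 dB
∠T = 126.06° − 90.77° = 35.29°

25.0 dB, 35.3°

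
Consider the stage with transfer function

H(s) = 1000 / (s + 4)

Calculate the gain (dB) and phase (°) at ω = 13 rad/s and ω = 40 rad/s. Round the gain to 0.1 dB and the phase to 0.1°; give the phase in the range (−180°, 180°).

At s = jω = j13:
pole (s+4): 4 + j13 → |·| = √(4²+13²) = √185 ≈ 13.601, ∠ = arctan(13/4) ≈ 72.90°
|H| = 1000 / 13.601 ≈ 73.524
Gain = 20 log₁₀(73.524) ≈ 37.33 dB
∠H = 0.00° − 72.90° = -72.90°

At s = jω = j40:
pole (s+4): 4 + j40 → |·| = √(4²+40²) = √1616 ≈ 40.2, ∠ = arctan(40/4) ≈ 84.29°
|H| = 1000 / 40.2 ≈ 24.876
Gain = 20 log₁₀(24.876) ≈ 27.92 dB
∠H = 0.00° − 84.29° = -84.29°

ω = 13: 37.3 dB, -72.9°; ω = 40: 27.9 dB, -84.3°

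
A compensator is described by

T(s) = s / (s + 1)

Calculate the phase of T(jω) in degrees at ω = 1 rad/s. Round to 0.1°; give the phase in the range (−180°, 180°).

At s = jω = j1:
zero at origin: s = j1 → |·| = 1, ∠ = 90.00°
pole (s+1): 1 + j1 → |·| = √(1²+1²) = √2 ≈ 1.4142, ∠ = arctan(1/1) ≈ 45.00°
∠T = 90.00° − 45.00° = 45.00°

45.0°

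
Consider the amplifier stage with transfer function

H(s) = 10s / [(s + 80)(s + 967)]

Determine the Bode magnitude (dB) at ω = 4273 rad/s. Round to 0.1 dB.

At s = jω = j4273:
zero at origin: s = j4273 → |·| = 4273, ∠ = 90.00°
pole (s+80): 80 + j4273 → |·| = √(80²+4273²) = √18264929 ≈ 4273.7, ∠ = arctan(4273/80) ≈ 88.93°
pole (s+967): 967 + j4273 → |·| = √(967²+4273²) = √19193618 ≈ 4381.1, ∠ = arctan(4273/967) ≈ 77.25°
|H| = 10 · 4273 / 1.8724e+07 ≈ 0.0022821
Gain = 20 log₁₀(0.0022821) ≈ -52.83 dB

-52.8 dB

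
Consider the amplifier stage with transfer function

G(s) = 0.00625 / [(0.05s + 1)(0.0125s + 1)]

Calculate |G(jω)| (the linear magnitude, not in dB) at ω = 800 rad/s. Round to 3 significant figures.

At ω = 800 rad/s:
pole (1 + j800·0.05) = 1 + j40 → |·| ≈ 40.012, ∠ ≈ 88.57°
pole (1 + j800·0.0125) = 1 + j10 → |·| ≈ 10.05, ∠ ≈ 84.29°
|G| = 0.00625 · 1 / (40.012 · 10.05) ≈ 1.5543e-05

1.55e-05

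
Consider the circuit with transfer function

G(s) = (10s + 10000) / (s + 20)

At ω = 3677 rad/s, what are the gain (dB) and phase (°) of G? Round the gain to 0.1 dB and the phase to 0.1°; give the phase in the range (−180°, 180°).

20.3 dB, -14.9°

Substitute s = j3677:
Numerator: 10(j3677) + 10000 = 10000 + j36770
Denominator: (j3677) + 20 = 20 + j3677
|N| = √(10000² + 36770²) ≈ 38106, ∠N ≈ 74.79°
|D| = √(20² + 3677²) ≈ 3677.1, ∠D ≈ 89.69°
|G| = 38106 / 3677.1 ≈ 10.363
Gain = 20 log₁₀(10.363) ≈ 20.31 dB
∠G = 74.79° − 89.69° = -14.90°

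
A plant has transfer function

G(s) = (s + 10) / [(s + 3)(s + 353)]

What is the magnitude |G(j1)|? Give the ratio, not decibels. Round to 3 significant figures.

At s = jω = j1:
zero (s+10): 10 + j1 → |·| = √(10²+1²) = √101 ≈ 10.05, ∠ = arctan(1/10) ≈ 5.71°
pole (s+3): 3 + j1 → |·| = √(3²+1²) = √10 ≈ 3.1623, ∠ = arctan(1/3) ≈ 18.43°
pole (s+353): 353 + j1 → |·| = √(353²+1²) = √124610 ≈ 353, ∠ = arctan(1/353) ≈ 0.16°
|G| = 1 · 10.05 / 1116.3 ≈ 0.009003

0.00900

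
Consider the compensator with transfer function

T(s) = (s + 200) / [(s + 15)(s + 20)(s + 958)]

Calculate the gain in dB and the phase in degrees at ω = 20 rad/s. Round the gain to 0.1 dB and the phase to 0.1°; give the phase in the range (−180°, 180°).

At s = jω = j20:
zero (s+200): 200 + j20 → |·| = √(200²+20²) = √40400 ≈ 201, ∠ = arctan(20/200) ≈ 5.71°
pole (s+15): 15 + j20 → |·| = √(15²+20²) = √625 ≈ 25, ∠ = arctan(20/15) ≈ 53.13°
pole (s+20): 20 + j20 → |·| = √(20²+20²) = √800 ≈ 28.284, ∠ = arctan(20/20) ≈ 45.00°
pole (s+958): 958 + j20 → |·| = √(958²+20²) = √918164 ≈ 958.21, ∠ = arctan(20/958) ≈ 1.20°
|T| = 1 · 201 / 6.7755e+05 ≈ 0.00029666
Gain = 20 log₁₀(0.00029666) ≈ -70.55 dB
∠T = 5.71° − 99.33° = -93.62°

-70.6 dB, -93.6°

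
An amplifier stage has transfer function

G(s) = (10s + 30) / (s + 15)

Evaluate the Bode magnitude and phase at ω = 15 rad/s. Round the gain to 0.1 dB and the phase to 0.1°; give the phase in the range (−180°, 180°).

Substitute s = j15:
Numerator: 10(j15) + 30 = 30 + j150
Denominator: (j15) + 15 = 15 + j15
|N| = √(30² + 150²) ≈ 152.97, ∠N ≈ 78.69°
|D| = √(15² + 15²) ≈ 21.213, ∠D ≈ 45.00°
|G| = 152.97 / 21.213 ≈ 7.2111
Gain = 20 log₁₀(7.2111) ≈ 17.16 dB
∠G = 78.69° − 45.00° = 33.69°

17.2 dB, 33.7°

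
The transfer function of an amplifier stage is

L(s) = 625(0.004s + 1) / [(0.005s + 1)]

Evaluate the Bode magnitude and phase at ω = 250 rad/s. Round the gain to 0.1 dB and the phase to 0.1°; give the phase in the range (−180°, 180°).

At ω = 250 rad/s:
zero (1 + j250·0.004) = 1 + j1 → |·| ≈ 1.4142, ∠ ≈ 45.00°
pole (1 + j250·0.005) = 1 + j1.25 → |·| ≈ 1.6008, ∠ ≈ 51.34°
|L| = 625 · 1.4142 / (1.6008) ≈ 552.15
Gain = 20 log₁₀(552.15) ≈ 54.84 dB
∠L = (45.00°) − (51.34°) = -6.34°

54.8 dB, -6.3°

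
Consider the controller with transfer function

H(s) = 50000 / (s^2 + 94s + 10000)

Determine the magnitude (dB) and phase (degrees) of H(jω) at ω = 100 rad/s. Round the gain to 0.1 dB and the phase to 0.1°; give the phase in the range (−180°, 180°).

At s = jω = j100:
quadratic: (j100)² + 94·j100 + 10000 = 0 + j9400 → |·| ≈ 9400, ∠ ≈ 90.00°
|H| = 50000 / 9400 ≈ 5.3191
Gain = 20 log₁₀(5.3191) ≈ 14.52 dB
∠H = 0.00° − 90.00° = -90.00°

14.5 dB, -90.0°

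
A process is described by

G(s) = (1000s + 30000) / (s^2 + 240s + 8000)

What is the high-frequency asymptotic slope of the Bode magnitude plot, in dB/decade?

-20 dB/decade

Each pole contributes −20 dB/decade at high frequency; each zero contributes +20 dB/decade.
Net: 1 zero(s) − 2 pole(s) → -20 dB/decade.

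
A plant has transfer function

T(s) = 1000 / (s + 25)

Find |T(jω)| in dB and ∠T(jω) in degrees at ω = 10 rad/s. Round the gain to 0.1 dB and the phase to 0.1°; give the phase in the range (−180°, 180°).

At s = jω = j10:
pole (s+25): 25 + j10 → |·| = √(25²+10²) = √725 ≈ 26.926, ∠ = arctan(10/25) ≈ 21.80°
|T| = 1000 / 26.926 ≈ 37.139
Gain = 20 log₁₀(37.139) ≈ 31.40 dB
∠T = 0.00° − 21.80° = -21.80°

31.4 dB, -21.8°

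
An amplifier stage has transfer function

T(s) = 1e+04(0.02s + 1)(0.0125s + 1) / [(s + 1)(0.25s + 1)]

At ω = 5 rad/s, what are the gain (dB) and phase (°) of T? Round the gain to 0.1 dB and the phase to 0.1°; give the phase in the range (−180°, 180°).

61.8 dB, -120.7°

At ω = 5 rad/s:
zero (1 + j5·0.02) = 1 + j0.1 → |·| ≈ 1.005, ∠ ≈ 5.71°
zero (1 + j5·0.0125) = 1 + j0.0625 → |·| ≈ 1.002, ∠ ≈ 3.58°
pole (1 + j5·1) = 1 + j5 → |·| ≈ 5.099, ∠ ≈ 78.69°
pole (1 + j5·0.25) = 1 + j1.25 → |·| ≈ 1.6008, ∠ ≈ 51.34°
|T| = 1e+04 · 1.005 · 1.002 / (5.099 · 1.6008) ≈ 1233.7
Gain = 20 log₁₀(1233.7) ≈ 61.82 dB
∠T = (5.71° + 3.58°) − (78.69° + 51.34°) = -120.74°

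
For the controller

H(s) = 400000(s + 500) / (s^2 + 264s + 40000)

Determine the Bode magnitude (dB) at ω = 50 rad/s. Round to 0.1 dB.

At s = jω = j50:
zero (s+500): 500 + j50 → |·| = √(500²+50²) = √252500 ≈ 502.49, ∠ = arctan(50/500) ≈ 5.71°
quadratic: (j50)² + 264·j50 + 40000 = 37500 + j13200 → |·| ≈ 39755, ∠ ≈ 19.39°
|H| = 400000 · 502.49 / 39755 ≈ 5055.9
Gain = 20 log₁₀(5055.9) ≈ 74.08 dB

74.1 dB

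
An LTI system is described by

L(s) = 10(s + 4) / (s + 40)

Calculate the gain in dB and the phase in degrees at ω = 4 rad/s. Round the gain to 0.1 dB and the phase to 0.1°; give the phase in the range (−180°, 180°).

3.0 dB, 39.3°

At s = jω = j4:
zero (s+4): 4 + j4 → |·| = √(4²+4²) = √32 ≈ 5.6569, ∠ = arctan(4/4) ≈ 45.00°
pole (s+40): 40 + j4 → |·| = √(40²+4²) = √1616 ≈ 40.2, ∠ = arctan(4/40) ≈ 5.71°
|L| = 10 · 5.6569 / 40.2 ≈ 1.4072
Gain = 20 log₁₀(1.4072) ≈ 2.97 dB
∠L = 45.00° − 5.71° = 39.29°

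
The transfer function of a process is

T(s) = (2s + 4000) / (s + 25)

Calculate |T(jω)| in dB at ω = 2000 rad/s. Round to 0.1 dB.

Substitute s = j2000:
Numerator: 2(j2000) + 4000 = 4000 + j4000
Denominator: (j2000) + 25 = 25 + j2000
|N| = √(4000² + 4000²) ≈ 5656.9, ∠N ≈ 45.00°
|D| = √(25² + 2000²) ≈ 2000.2, ∠D ≈ 89.28°
|T| = 5656.9 / 2000.2 ≈ 2.8282
Gain = 20 log₁₀(2.8282) ≈ 9.03 dB

9.0 dB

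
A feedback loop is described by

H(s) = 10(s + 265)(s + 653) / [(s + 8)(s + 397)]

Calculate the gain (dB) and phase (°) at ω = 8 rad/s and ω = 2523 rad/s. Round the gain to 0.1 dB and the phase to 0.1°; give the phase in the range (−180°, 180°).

ω = 8: 51.7 dB, -43.7°; ω = 2523: 20.2 dB, -11.4°

At s = jω = j8:
zero (s+265): 265 + j8 → |·| = √(265²+8²) = √70289 ≈ 265.12, ∠ = arctan(8/265) ≈ 1.73°
zero (s+653): 653 + j8 → |·| = √(653²+8²) = √426473 ≈ 653.05, ∠ = arctan(8/653) ≈ 0.70°
pole (s+8): 8 + j8 → |·| = √(8²+8²) = √128 ≈ 11.314, ∠ = arctan(8/8) ≈ 45.00°
pole (s+397): 397 + j8 → |·| = √(397²+8²) = √157673 ≈ 397.08, ∠ = arctan(8/397) ≈ 1.15°
|H| = 10 · 1.7314e+05 / 4492.6 ≈ 385.39
Gain = 20 log₁₀(385.39) ≈ 51.72 dB
∠H = 2.43° − 46.15° = -43.72°

At s = jω = j2523:
zero (s+265): 265 + j2523 → |·| = √(265²+2523²) = √6435754 ≈ 2536.9, ∠ = arctan(2523/265) ≈ 84.00°
zero (s+653): 653 + j2523 → |·| = √(653²+2523²) = √6791938 ≈ 2606.1, ∠ = arctan(2523/653) ≈ 75.49°
pole (s+8): 8 + j2523 → |·| = √(8²+2523²) = √6365593 ≈ 2523, ∠ = arctan(2523/8) ≈ 89.82°
pole (s+397): 397 + j2523 → |·| = √(397²+2523²) = √6523138 ≈ 2554, ∠ = arctan(2523/397) ≈ 81.06°
|H| = 10 · 6.6114e+06 / 6.4437e+06 ≈ 10.26
Gain = 20 log₁₀(10.26) ≈ 20.22 dB
∠H = 159.49° − 170.88° = -11.39°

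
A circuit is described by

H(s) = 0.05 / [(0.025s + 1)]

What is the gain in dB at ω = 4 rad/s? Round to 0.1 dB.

At ω = 4 rad/s:
pole (1 + j4·0.025) = 1 + j0.1 → |·| ≈ 1.005, ∠ ≈ 5.71°
|H| = 0.05 · 1 / (1.005) ≈ 0.049751
Gain = 20 log₁₀(0.049751) ≈ -26.06 dB

-26.1 dB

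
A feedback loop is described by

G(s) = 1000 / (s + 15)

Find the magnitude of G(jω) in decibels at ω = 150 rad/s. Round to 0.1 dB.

At s = jω = j150:
pole (s+15): 15 + j150 → |·| = √(15²+150²) = √22725 ≈ 150.75, ∠ = arctan(150/15) ≈ 84.29°
|G| = 1000 / 150.75 ≈ 6.6335
Gain = 20 log₁₀(6.6335) ≈ 16.43 dB

16.4 dB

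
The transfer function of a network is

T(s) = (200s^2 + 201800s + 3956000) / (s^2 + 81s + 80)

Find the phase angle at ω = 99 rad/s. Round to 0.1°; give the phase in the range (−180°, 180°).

-56.2°

Substitute s = j99:
Numerator: 200(j99)^2 + 201800(j99) + 3956000 = 1995800 + j19978200
Denominator: (j99)^2 + 81(j99) + 80 = -9721 + j8019
|N| = √(1995800² + 19978200²) ≈ 2.0078e+07, ∠N ≈ 84.30°
|D| = √(9721² + 8019²) ≈ 12602, ∠D ≈ 140.48°
∠T = 84.30° − 140.48° = -56.18°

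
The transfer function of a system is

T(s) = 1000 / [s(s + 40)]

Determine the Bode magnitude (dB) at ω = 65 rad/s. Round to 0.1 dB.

At s = jω = j65:
pole (s+40): 40 + j65 → |·| = √(40²+65²) = √5825 ≈ 76.322, ∠ = arctan(65/40) ≈ 58.39°
pole at origin: |s| = 65, ∠ = 90.00° (in denominator)
|T| = 1000 / 4960.9 ≈ 0.20158
Gain = 20 log₁₀(0.20158) ≈ -13.91 dB

-13.9 dB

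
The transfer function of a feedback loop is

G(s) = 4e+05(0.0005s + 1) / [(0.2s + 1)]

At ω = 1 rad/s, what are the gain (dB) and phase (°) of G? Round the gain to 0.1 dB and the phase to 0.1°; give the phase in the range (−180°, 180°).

At ω = 1 rad/s:
zero (1 + j1·0.0005) = 1 + j0.0005 → |·| ≈ 1, ∠ ≈ 0.03°
pole (1 + j1·0.2) = 1 + j0.2 → |·| ≈ 1.0198, ∠ ≈ 11.31°
|G| = 4e+05 · 1 / (1.0198) ≈ 3.9223e+05
Gain = 20 log₁₀(3.9223e+05) ≈ 111.87 dB
∠G = (0.03°) − (11.31°) = -11.28°

111.9 dB, -11.3°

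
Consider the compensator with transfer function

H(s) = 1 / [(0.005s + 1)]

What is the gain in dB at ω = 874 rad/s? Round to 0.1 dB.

At ω = 874 rad/s:
pole (1 + j874·0.005) = 1 + j4.37 → |·| ≈ 4.483, ∠ ≈ 77.11°
|H| = 1 · 1 / (4.483) ≈ 0.22306
Gain = 20 log₁₀(0.22306) ≈ -13.03 dB

-13.0 dB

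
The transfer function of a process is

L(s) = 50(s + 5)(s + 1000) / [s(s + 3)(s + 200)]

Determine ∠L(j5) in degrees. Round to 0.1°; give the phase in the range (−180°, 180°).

At s = jω = j5:
zero (s+5): 5 + j5 → |·| = √(5²+5²) = √50 ≈ 7.0711, ∠ = arctan(5/5) ≈ 45.00°
zero (s+1000): 1000 + j5 → |·| = √(1000²+5²) = √1000025 ≈ 1000, ∠ = arctan(5/1000) ≈ 0.29°
pole (s+3): 3 + j5 → |·| = √(3²+5²) = √34 ≈ 5.831, ∠ = arctan(5/3) ≈ 59.04°
pole (s+200): 200 + j5 → |·| = √(200²+5²) = √40025 ≈ 200.06, ∠ = arctan(5/200) ≈ 1.43°
pole at origin: |s| = 5, ∠ = 90.00° (in denominator)
∠L = 45.29° − 150.47° = -105.18°

-105.2°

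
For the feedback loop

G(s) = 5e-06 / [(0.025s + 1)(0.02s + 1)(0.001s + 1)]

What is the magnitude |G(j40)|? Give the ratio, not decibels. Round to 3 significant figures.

2.76e-06

At ω = 40 rad/s:
pole (1 + j40·0.025) = 1 + j1 → |·| ≈ 1.4142, ∠ ≈ 45.00°
pole (1 + j40·0.02) = 1 + j0.8 → |·| ≈ 1.2806, ∠ ≈ 38.66°
pole (1 + j40·0.001) = 1 + j0.04 → |·| ≈ 1.0008, ∠ ≈ 2.29°
|G| = 5e-06 · 1 / (1.4142 · 1.2806 · 1.0008) ≈ 2.7587e-06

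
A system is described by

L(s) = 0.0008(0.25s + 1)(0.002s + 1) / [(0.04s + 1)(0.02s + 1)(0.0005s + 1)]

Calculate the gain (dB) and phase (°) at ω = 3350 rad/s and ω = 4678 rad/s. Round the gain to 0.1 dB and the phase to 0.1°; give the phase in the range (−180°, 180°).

ω = 3350: -71.7 dB, -66.4°; ω = 4678: -74.1 dB, -72.1°

At ω = 3350 rad/s:
zero (1 + j3350·0.25) = 1 + j837.5 → |·| ≈ 837.5, ∠ ≈ 89.93°
zero (1 + j3350·0.002) = 1 + j6.7 → |·| ≈ 6.7742, ∠ ≈ 81.51°
pole (1 + j3350·0.04) = 1 + j134 → |·| ≈ 134, ∠ ≈ 89.57°
pole (1 + j3350·0.02) = 1 + j67 → |·| ≈ 67.007, ∠ ≈ 89.14°
pole (1 + j3350·0.0005) = 1 + j1.675 → |·| ≈ 1.9508, ∠ ≈ 59.16°
|L| = 0.0008 · 837.5 · 6.7742 / (134 · 67.007 · 1.9508) ≈ 0.00025912
Gain = 20 log₁₀(0.00025912) ≈ -71.73 dB
∠L = (89.93° + 81.51°) − (89.57° + 89.14° + 59.16°) = -66.43°

At ω = 4678 rad/s:
zero (1 + j4678·0.25) = 1 + j1169.5 → |·| ≈ 1169.5, ∠ ≈ 89.95°
zero (1 + j4678·0.002) = 1 + j9.356 → |·| ≈ 9.4093, ∠ ≈ 83.90°
pole (1 + j4678·0.04) = 1 + j187.12 → |·| ≈ 187.12, ∠ ≈ 89.69°
pole (1 + j4678·0.02) = 1 + j93.56 → |·| ≈ 93.565, ∠ ≈ 89.39°
pole (1 + j4678·0.0005) = 1 + j2.339 → |·| ≈ 2.5438, ∠ ≈ 66.85°
|L| = 0.0008 · 1169.5 · 9.4093 / (187.12 · 93.565 · 2.5438) ≈ 0.00019767
Gain = 20 log₁₀(0.00019767) ≈ -74.08 dB
∠L = (89.95° + 83.90°) − (89.69° + 89.39° + 66.85°) = -72.08°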